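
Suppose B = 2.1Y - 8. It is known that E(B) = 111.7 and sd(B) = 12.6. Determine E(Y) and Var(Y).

From B = 2.1Y - 8: E(B) = a·E(Y) + b, so E(Y) = (E(B) − b)/a = (111.7 − (-8))/2.1 = 57.
Var(B) = 12.6² = 158.76.
Var(B) = a²·Var(Y), so Var(Y) = 158.76/2.1² = 36.

E(Y) = 57, Var(Y) = 36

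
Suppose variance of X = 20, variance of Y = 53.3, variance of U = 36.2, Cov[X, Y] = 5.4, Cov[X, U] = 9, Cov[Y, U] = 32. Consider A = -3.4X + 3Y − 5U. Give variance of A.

variance of A = a²·variance of X + b²·variance of Y + c²·variance of U + 2ab·Cov[X, Y] + 2ac·Cov[X, U] + 2bc·Cov[Y, U], with a = -3.4, b = 3, c = -5.
= 231.2 + 479.7 + 905 + (-110.16) + 306 + (-960)
= 851.74.

variance of A = 851.74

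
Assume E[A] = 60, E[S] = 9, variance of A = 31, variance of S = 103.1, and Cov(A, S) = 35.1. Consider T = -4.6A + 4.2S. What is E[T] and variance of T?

E[T] = -238.2, variance of T = 1118.38

E[T] = (-4.6)·E[A] + 4.2·E[S] = (-4.6)·60 + 4.2·9 = -238.2.
variance of T = a²·variance of A + b²·variance of S + 2ab·Cov(A, S) with a = -4.6, b = 4.2.
= (-4.6)²·31 + 4.2²·103.1 + 2·(-4.6)·4.2·35.1
= 655.96 + 1818.684 + (-1356.264) = 1118.38.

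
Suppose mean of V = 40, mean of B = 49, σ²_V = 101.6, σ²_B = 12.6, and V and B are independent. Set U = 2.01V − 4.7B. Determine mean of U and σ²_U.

mean of U = -149.9, σ²_U = 688.80816

mean of U = 2.01·mean of V + (-4.7)·mean of B = 2.01·40 + (-4.7)·49 = -149.9.
σ²_U = a²·σ²_V + b²·σ²_B + 2ab·covariance of V and B with a = 2.01, b = -4.7.
Independence gives covariance of V and B = 0.
= 2.01²·101.6 + (-4.7)²·12.6 + 2·2.01·(-4.7)·0
= 410.47416 + 278.334 + 0 = 688.80816.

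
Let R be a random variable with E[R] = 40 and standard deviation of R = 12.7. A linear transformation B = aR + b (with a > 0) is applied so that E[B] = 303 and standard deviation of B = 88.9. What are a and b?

standard deviation of B = a·standard deviation of R (a > 0), so a = 88.9/12.7 = 7.
E[B] = a·E[R] + b, so b = 303 − 7·40 = 23.

a = 7, b = 23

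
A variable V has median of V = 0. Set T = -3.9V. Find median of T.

A linear map preserves order up to sign, so median of T = a·median of V + b = (-3.9)·0 = 0.

median of T = 0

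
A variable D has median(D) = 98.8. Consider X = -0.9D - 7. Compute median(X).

median(X) = -95.92

A linear map preserves order up to sign, so median(X) = a·median(D) + b = (-0.9)·98.8 + (-7) = -95.92.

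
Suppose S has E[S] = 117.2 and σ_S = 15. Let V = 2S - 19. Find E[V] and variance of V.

E[V] = 215.4, variance of V = 900

V = 2S - 19 is linear with a = 2, b = -19.
E[V] = a·E[S] + b = 2·117.2 + (-19) = 215.4.
variance of S = 15² = 225.
variance of V = a²·variance of S = 2²·225 = 900 (the additive constant -19 does not affect variance).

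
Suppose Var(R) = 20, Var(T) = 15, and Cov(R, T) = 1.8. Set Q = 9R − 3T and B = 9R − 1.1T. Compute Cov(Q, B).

By bilinearity, Cov(Q, B) = ac·Var(R) + bd·Var(T) + (ad+bc)·Cov(R, T), with a=9, b=-3, c=9, d=-1.1.
ac·Var(R) = 9·9·20 = 1620
bd·Var(T) = (-3)·(-1.1)·15 = 49.5
(ad+bc)·Cov(R, T) = (-36.9)·1.8 = -66.42
Cov(Q, B) = 1620 + 49.5 + (-66.42) = 1603.08.

Cov(Q, B) = 1603.08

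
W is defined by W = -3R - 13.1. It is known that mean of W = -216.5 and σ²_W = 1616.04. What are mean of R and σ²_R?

mean of R = 67.8, σ²_R = 179.56

From W = -3R - 13.1: mean of W = a·mean of R + b, so mean of R = (mean of W − b)/a = (-216.5 − (-13.1))/(-3) = 67.8.
σ²_W = a²·σ²_R, so σ²_R = 1616.04/(-3)² = 179.56.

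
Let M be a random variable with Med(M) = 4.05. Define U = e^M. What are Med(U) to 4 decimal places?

e^M is monotone on this domain, so Med(U) = exp(4.05) ≈ 57.3975.

Med(U) = 57.3975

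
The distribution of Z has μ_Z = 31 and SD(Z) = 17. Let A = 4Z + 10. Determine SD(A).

A = 4Z + 10 is linear with a = 4, b = 10.
SD(A) = |a|·SD(Z) = |4|·17 = 68.

SD(A) = 68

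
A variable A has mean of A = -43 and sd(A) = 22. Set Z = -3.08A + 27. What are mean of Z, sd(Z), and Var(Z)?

Z = -3.08A + 27 is linear with a = -3.08, b = 27.
mean of Z = a·mean of A + b = (-3.08)·(-43) + 27 = 159.44.
sd(Z) = |a|·sd(A) = |-3.08|·22 = 67.76.
Var(A) = 22² = 484.
Var(Z) = a²·Var(A) = (-3.08)²·484 = 4591.4176 (the additive constant 27 does not affect variance).

mean of Z = 159.44, sd(Z) = 67.76, Var(Z) = 4591.4176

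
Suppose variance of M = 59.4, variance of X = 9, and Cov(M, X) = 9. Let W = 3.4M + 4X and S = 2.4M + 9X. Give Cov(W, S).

Cov(W, S) = 1170.504

By bilinearity, Cov(W, S) = ac·variance of M + bd·variance of X + (ad+bc)·Cov(M, X), with a=3.4, b=4, c=2.4, d=9.
ac·variance of M = 3.4·2.4·59.4 = 484.704
bd·variance of X = 4·9·9 = 324
(ad+bc)·Cov(M, X) = (40.2)·9 = 361.8
Cov(W, S) = 484.704 + 324 + 361.8 = 1170.504.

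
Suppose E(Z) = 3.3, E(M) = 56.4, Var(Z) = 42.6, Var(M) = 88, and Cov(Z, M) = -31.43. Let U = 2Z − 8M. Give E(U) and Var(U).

E(U) = -444.6, Var(U) = 6808.16

E(U) = 2·E(Z) + (-8)·E(M) = 2·3.3 + (-8)·56.4 = -444.6.
Var(U) = a²·Var(Z) + b²·Var(M) + 2ab·Cov(Z, M) with a = 2, b = -8.
= 2²·42.6 + (-8)²·88 + 2·2·(-8)·(-31.43)
= 170.4 + 5632 + 1005.76 = 6808.16.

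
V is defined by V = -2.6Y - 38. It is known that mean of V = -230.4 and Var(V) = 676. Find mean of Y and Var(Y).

mean of Y = 74, Var(Y) = 100

From V = -2.6Y - 38: mean of V = a·mean of Y + b, so mean of Y = (mean of V − b)/a = (-230.4 − (-38))/(-2.6) = 74.
Var(V) = a²·Var(Y), so Var(Y) = 676/(-2.6)² = 100.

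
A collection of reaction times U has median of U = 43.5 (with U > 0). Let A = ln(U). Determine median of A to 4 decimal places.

ln(U) is monotone on this domain, so median of A = ln(43.5) ≈ 3.7728.

median of A = 3.7728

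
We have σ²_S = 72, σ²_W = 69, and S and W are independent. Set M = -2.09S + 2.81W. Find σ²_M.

σ²_M = 859.3341

σ²_M = a²·σ²_S + b²·σ²_W + 2ab·Cov(S, W) with a = -2.09, b = 2.81.
Independence gives Cov(S, W) = 0.
= (-2.09)²·72 + 2.81²·69 + 2·(-2.09)·2.81·0
= 314.5032 + 544.8309 + 0 = 859.3341.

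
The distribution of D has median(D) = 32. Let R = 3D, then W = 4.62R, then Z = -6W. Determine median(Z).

median(R) = 3·32 = 96.
median(W) = 4.62·96 = 443.52.
median(Z) = (-6)·443.52 = -2661.12.

median(Z) = -2661.12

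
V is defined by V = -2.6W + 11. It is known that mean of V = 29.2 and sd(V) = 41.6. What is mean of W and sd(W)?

mean of W = -7, sd(W) = 16

From V = -2.6W + 11: mean of V = a·mean of W + b, so mean of W = (mean of V − b)/a = (29.2 − 11)/(-2.6) = -7.
sd(V) = |a|·sd(W), so sd(W) = 41.6/|-2.6| = 16.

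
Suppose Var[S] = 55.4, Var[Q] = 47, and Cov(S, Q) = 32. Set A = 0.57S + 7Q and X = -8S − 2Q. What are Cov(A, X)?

By bilinearity, Cov(A, X) = ac·Var[S] + bd·Var[Q] + (ad+bc)·Cov(S, Q), with a=0.57, b=7, c=-8, d=-2.
ac·Var[S] = 0.57·(-8)·55.4 = -252.624
bd·Var[Q] = 7·(-2)·47 = -658
(ad+bc)·Cov(S, Q) = (-57.14)·32 = -1828.48
Cov(A, X) = -252.624 + (-658) + (-1828.48) = -2739.104.

Cov(A, X) = -2739.104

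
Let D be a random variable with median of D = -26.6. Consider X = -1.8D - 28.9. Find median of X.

A linear map preserves order up to sign, so median of X = a·median of D + b = (-1.8)·(-26.6) + (-28.9) = 18.98.

median of X = 18.98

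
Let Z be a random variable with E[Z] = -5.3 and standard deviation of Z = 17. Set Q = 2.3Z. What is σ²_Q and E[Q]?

Q = 2.3Z is linear with a = 2.3, b = 0.
σ²_Z = 17² = 289.
σ²_Q = a²·σ²_Z = 2.3²·289 = 1528.81.
E[Q] = a·E[Z] + b = 2.3·(-5.3) = -12.19.

σ²_Q = 1528.81, E[Q] = -12.19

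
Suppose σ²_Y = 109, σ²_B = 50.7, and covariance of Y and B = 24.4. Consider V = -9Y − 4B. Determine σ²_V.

σ²_V = 11397

σ²_V = a²·σ²_Y + b²·σ²_B + 2ab·covariance of Y and B with a = -9, b = -4.
= (-9)²·109 + (-4)²·50.7 + 2·(-9)·(-4)·24.4
= 8829 + 811.2 + 1756.8 = 11397.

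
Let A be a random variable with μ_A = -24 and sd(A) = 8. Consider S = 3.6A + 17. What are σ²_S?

S = 3.6A + 17 is linear with a = 3.6, b = 17.
σ²_A = 8² = 64.
σ²_S = a²·σ²_A = 3.6²·64 = 829.44 (the additive constant 17 does not affect variance).

σ²_S = 829.44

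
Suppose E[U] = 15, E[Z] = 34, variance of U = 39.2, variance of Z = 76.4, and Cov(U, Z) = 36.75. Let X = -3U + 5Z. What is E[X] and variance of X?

E[X] = (-3)·E[U] + 5·E[Z] = (-3)·15 + 5·34 = 125.
variance of X = a²·variance of U + b²·variance of Z + 2ab·Cov(U, Z) with a = -3, b = 5.
= (-3)²·39.2 + 5²·76.4 + 2·(-3)·5·36.75
= 352.8 + 1910 + (-1102.5) = 1160.3.

E[X] = 125, variance of X = 1160.3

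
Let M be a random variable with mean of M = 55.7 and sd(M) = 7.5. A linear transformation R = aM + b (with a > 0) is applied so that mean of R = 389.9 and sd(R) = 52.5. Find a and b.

a = 7, b = 0

sd(R) = a·sd(M) (a > 0), so a = 52.5/7.5 = 7.
mean of R = a·mean of M + b, so b = 389.9 − 7·55.7 = 0.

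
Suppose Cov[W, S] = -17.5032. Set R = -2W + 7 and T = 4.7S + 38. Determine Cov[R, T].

Cov[R, T] = a·c·Cov[W, S] = (-2)·4.7·(-17.5032) = 164.53008. Additive constants drop out.

Cov[R, T] = 164.53008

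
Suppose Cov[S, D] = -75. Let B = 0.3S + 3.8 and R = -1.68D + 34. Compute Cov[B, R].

Cov[B, R] = a·c·Cov[S, D] = 0.3·(-1.68)·(-75) = 37.8. Additive constants drop out.

Cov[B, R] = 37.8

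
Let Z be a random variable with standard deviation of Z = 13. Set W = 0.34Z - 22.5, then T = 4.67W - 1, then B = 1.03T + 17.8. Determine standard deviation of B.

standard deviation of W = |0.34|·13 = 4.42.
standard deviation of T = |4.67|·4.42 = 20.6414.
standard deviation of B = |1.03|·20.6414 = 21.260642.

standard deviation of B = 21.260642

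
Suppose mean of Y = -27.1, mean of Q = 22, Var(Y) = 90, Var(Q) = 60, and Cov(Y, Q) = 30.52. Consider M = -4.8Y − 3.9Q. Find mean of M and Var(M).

mean of M = (-4.8)·mean of Y + (-3.9)·mean of Q = (-4.8)·(-27.1) + (-3.9)·22 = 44.28.
Var(M) = a²·Var(Y) + b²·Var(Q) + 2ab·Cov(Y, Q) with a = -4.8, b = -3.9.
= (-4.8)²·90 + (-3.9)²·60 + 2·(-4.8)·(-3.9)·30.52
= 2073.6 + 912.6 + 1142.6688 = 4128.8688.

mean of M = 44.28, Var(M) = 4128.8688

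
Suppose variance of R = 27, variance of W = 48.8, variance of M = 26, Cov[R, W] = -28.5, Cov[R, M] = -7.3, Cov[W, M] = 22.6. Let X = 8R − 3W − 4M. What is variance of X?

variance of X = 4960.8

variance of X = a²·variance of R + b²·variance of W + c²·variance of M + 2ab·Cov[R, W] + 2ac·Cov[R, M] + 2bc·Cov[W, M], with a = 8, b = -3, c = -4.
= 1728 + 439.2 + 416 + 1368 + 467.2 + 542.4
= 4960.8.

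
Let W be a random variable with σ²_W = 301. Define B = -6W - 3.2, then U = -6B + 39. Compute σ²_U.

σ²_B = (-6)²·301 = 10836.
σ²_U = (-6)²·10836 = 390096.

σ²_U = 390096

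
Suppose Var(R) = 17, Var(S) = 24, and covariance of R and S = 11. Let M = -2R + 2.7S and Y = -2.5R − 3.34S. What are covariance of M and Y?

covariance of M and Y = -132.202

By bilinearity, covariance of M and Y = ac·Var(R) + bd·Var(S) + (ad+bc)·covariance of R and S, with a=-2, b=2.7, c=-2.5, d=-3.34.
ac·Var(R) = (-2)·(-2.5)·17 = 85
bd·Var(S) = 2.7·(-3.34)·24 = -216.432
(ad+bc)·covariance of R and S = (-0.07)·11 = -0.77
covariance of M and Y = 85 + (-216.432) + (-0.77) = -132.202.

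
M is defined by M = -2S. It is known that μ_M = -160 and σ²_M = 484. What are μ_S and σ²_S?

From M = -2S: μ_M = a·μ_S + b, so μ_S = (μ_M − b)/a = (-160 − 0)/(-2) = 80.
σ²_M = a²·σ²_S, so σ²_S = 484/(-2)² = 121.

μ_S = 80, σ²_S = 121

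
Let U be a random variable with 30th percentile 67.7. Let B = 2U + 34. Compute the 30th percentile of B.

30th percentile of B = 169.4

Since a = 2 > 0 the transformation is increasing, so the 30th percentile of B = a·(P_{30} of U) + b = 2·67.7 + 34 = 169.4.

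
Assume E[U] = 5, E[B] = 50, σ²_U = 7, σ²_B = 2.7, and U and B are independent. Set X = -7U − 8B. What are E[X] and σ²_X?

E[X] = (-7)·E[U] + (-8)·E[B] = (-7)·5 + (-8)·50 = -435.
σ²_X = a²·σ²_U + b²·σ²_B + 2ab·Cov[U, B] with a = -7, b = -8.
Independence gives Cov[U, B] = 0.
= (-7)²·7 + (-8)²·2.7 + 2·(-7)·(-8)·0
= 343 + 172.8 + 0 = 515.8.

E[X] = -435, σ²_X = 515.8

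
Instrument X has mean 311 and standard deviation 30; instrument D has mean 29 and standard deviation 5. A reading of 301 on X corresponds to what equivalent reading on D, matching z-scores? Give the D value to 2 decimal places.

D = 27.33

z = (301 − 311)/30 ≈ -0.3333.
D = 29 + z·5 = 29 + (301 − 311)·5/30 ≈ 27.33.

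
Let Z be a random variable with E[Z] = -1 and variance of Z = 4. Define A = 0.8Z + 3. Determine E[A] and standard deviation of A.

A = 0.8Z + 3 is linear with a = 0.8, b = 3.
E[A] = a·E[Z] + b = 0.8·(-1) + 3 = 2.2.
standard deviation of Z = √4 = 2.
standard deviation of A = |a|·standard deviation of Z = |0.8|·2 = 1.6.

E[A] = 2.2, standard deviation of A = 1.6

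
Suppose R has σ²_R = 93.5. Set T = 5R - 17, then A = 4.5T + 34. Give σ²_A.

σ²_A = 47334.375

σ²_T = 5²·93.5 = 2337.5.
σ²_A = 4.5²·2337.5 = 47334.375.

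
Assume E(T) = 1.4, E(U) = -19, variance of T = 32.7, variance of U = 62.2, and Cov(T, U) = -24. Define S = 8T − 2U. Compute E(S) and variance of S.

E(S) = 8·E(T) + (-2)·E(U) = 8·1.4 + (-2)·(-19) = 49.2.
variance of S = a²·variance of T + b²·variance of U + 2ab·Cov(T, U) with a = 8, b = -2.
= 8²·32.7 + (-2)²·62.2 + 2·8·(-2)·(-24)
= 2092.8 + 248.8 + 768 = 3109.6.

E(S) = 49.2, variance of S = 3109.6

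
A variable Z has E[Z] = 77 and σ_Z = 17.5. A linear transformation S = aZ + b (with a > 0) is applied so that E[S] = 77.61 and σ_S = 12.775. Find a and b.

a = 0.73, b = 21.4

σ_S = a·σ_Z (a > 0), so a = 12.775/17.5 = 0.73.
E[S] = a·E[Z] + b, so b = 77.61 − 0.73·77 = 21.4.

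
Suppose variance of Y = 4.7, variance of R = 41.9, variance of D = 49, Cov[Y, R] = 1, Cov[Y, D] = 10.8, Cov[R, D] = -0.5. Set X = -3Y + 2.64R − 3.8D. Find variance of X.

variance of X = 1282.31824

variance of X = a²·variance of Y + b²·variance of R + c²·variance of D + 2ab·Cov[Y, R] + 2ac·Cov[Y, D] + 2bc·Cov[R, D], with a = -3, b = 2.64, c = -3.8.
= 42.3 + 292.02624 + 707.56 + (-15.84) + 246.24 + 10.032
= 1282.31824.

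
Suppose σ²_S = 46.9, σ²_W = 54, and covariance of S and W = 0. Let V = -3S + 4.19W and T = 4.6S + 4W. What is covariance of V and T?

covariance of V and T = 257.82

By bilinearity, covariance of V and T = ac·σ²_S + bd·σ²_W + (ad+bc)·covariance of S and W, with a=-3, b=4.19, c=4.6, d=4.
ac·σ²_S = (-3)·4.6·46.9 = -647.22
bd·σ²_W = 4.19·4·54 = 905.04
(ad+bc)·covariance of S and W = (7.274)·0 = 0
covariance of V and T = -647.22 + 905.04 + 0 = 257.82.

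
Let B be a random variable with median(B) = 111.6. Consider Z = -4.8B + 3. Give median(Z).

median(Z) = -532.68

A linear map preserves order up to sign, so median(Z) = a·median(B) + b = (-4.8)·111.6 + 3 = -532.68.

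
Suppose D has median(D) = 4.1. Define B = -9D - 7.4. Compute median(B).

median(B) = -44.3

A linear map preserves order up to sign, so median(B) = a·median(D) + b = (-9)·4.1 + (-7.4) = -44.3.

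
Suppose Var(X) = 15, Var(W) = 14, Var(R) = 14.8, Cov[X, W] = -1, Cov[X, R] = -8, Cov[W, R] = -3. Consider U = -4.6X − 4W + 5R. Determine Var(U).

Var(U) = a²·Var(X) + b²·Var(W) + c²·Var(R) + 2ab·Cov[X, W] + 2ac·Cov[X, R] + 2bc·Cov[W, R], with a = -4.6, b = -4, c = 5.
= 317.4 + 224 + 370 + (-36.8) + 368 + 120
= 1362.6.

Var(U) = 1362.6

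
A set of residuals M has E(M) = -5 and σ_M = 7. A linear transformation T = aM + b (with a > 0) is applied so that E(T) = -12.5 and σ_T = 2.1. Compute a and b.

σ_T = a·σ_M (a > 0), so a = 2.1/7 = 0.3.
E(T) = a·E(M) + b, so b = -12.5 − 0.3·(-5) = -11.

a = 0.3, b = -11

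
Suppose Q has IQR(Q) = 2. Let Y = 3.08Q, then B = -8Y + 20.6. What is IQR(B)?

IQR(B) = 49.28

IQR(Y) = |3.08|·2 = 6.16.
IQR(B) = |-8|·6.16 = 49.28.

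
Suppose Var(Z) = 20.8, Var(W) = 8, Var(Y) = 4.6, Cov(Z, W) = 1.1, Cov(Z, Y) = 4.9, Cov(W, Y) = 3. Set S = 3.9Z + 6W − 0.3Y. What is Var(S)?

Var(S) = 633.996

Var(S) = a²·Var(Z) + b²·Var(W) + c²·Var(Y) + 2ab·Cov(Z, W) + 2ac·Cov(Z, Y) + 2bc·Cov(W, Y), with a = 3.9, b = 6, c = -0.3.
= 316.368 + 288 + 0.414 + 51.48 + (-11.466) + (-10.8)
= 633.996.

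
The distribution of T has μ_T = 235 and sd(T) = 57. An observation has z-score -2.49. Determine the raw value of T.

T = 93.07

T = μ_T + z·sd(T) = 235 + (-2.49)·57 = 93.07.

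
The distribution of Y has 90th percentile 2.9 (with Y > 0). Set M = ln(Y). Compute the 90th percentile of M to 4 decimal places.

90th percentile of M = 1.0647

ln(Y) is increasing, so P_{90}(M) = g(P_{90}(Y)) ≈ 1.0647.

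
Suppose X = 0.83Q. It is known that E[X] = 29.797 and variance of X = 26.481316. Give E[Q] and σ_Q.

E[Q] = 35.9, σ_Q = 6.2

From X = 0.83Q: E[X] = a·E[Q] + b, so E[Q] = (E[X] − b)/a = (29.797 − 0)/0.83 = 35.9.
σ_X = √26.481316 = 5.146.
σ_X = |a|·σ_Q, so σ_Q = 5.146/|0.83| = 6.2.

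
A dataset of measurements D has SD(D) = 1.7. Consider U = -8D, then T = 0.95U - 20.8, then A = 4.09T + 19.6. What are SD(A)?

SD(A) = 52.8428

SD(U) = |-8|·1.7 = 13.6.
SD(T) = |0.95|·13.6 = 12.92.
SD(A) = |4.09|·12.92 = 52.8428.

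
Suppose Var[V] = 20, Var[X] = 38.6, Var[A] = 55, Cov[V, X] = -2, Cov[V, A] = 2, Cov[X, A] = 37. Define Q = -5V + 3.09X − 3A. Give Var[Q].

Var[Q] = 799.37666

Var[Q] = a²·Var[V] + b²·Var[X] + c²·Var[A] + 2ab·Cov[V, X] + 2ac·Cov[V, A] + 2bc·Cov[X, A], with a = -5, b = 3.09, c = -3.
= 500 + 368.55666 + 495 + 61.8 + 60 + (-685.98)
= 799.37666.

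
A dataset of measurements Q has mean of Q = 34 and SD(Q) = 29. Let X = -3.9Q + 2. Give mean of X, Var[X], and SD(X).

mean of X = -130.6, Var[X] = 12791.61, SD(X) = 113.1

X = -3.9Q + 2 is linear with a = -3.9, b = 2.
mean of X = a·mean of Q + b = (-3.9)·34 + 2 = -130.6.
Var[Q] = 29² = 841.
Var[X] = a²·Var[Q] = (-3.9)²·841 = 12791.61 (the additive constant 2 does not affect variance).
SD(X) = |a|·SD(Q) = |-3.9|·29 = 113.1.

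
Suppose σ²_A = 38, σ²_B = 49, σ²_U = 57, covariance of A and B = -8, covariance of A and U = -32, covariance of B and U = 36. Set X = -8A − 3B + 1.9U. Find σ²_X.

σ²_X = a²·σ²_A + b²·σ²_B + c²·σ²_U + 2ab·covariance of A and B + 2ac·covariance of A and U + 2bc·covariance of B and U, with a = -8, b = -3, c = 1.9.
= 2432 + 441 + 205.77 + (-384) + 972.8 + (-410.4)
= 3257.17.

σ²_X = 3257.17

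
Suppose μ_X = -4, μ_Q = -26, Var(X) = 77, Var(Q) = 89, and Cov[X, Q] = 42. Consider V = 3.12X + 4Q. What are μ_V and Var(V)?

μ_V = 3.12·μ_X + 4·μ_Q = 3.12·(-4) + 4·(-26) = -116.48.
Var(V) = a²·Var(X) + b²·Var(Q) + 2ab·Cov[X, Q] with a = 3.12, b = 4.
= 3.12²·77 + 4²·89 + 2·3.12·4·42
= 749.5488 + 1424 + 1048.32 = 3221.8688.

μ_V = -116.48, Var(V) = 3221.8688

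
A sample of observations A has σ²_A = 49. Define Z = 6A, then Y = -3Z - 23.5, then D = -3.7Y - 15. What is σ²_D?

σ²_D = 217342.44

σ²_Z = 6²·49 = 1764.
σ²_Y = (-3)²·1764 = 15876.
σ²_D = (-3.7)²·15876 = 217342.44.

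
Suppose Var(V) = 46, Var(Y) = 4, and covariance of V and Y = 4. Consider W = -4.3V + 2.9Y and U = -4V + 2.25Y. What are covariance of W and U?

covariance of W and U = 732.2

By bilinearity, covariance of W and U = ac·Var(V) + bd·Var(Y) + (ad+bc)·covariance of V and Y, with a=-4.3, b=2.9, c=-4, d=2.25.
ac·Var(V) = (-4.3)·(-4)·46 = 791.2
bd·Var(Y) = 2.9·2.25·4 = 26.1
(ad+bc)·covariance of V and Y = (-21.275)·4 = -85.1
covariance of W and U = 791.2 + 26.1 + (-85.1) = 732.2.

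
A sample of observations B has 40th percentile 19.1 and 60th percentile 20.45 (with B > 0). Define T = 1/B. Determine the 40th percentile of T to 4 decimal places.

1/B is decreasing on B > 0, so percentile order reverses: P_{40}(T) uses P_{60}(B) = 20.45.
P_{40}(T) = 1/20.45 ≈ 0.0489.

40th percentile of T = 0.0489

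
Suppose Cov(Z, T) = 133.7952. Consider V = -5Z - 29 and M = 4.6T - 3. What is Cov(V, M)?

Cov(V, M) = a·c·Cov(Z, T) = (-5)·4.6·133.7952 = -3077.2896. Additive constants drop out.

Cov(V, M) = -3077.2896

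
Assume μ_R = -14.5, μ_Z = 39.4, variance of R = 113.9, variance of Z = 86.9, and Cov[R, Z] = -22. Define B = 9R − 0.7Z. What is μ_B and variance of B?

μ_B = 9·μ_R + (-0.7)·μ_Z = 9·(-14.5) + (-0.7)·39.4 = -158.08.
variance of B = a²·variance of R + b²·variance of Z + 2ab·Cov[R, Z] with a = 9, b = -0.7.
= 9²·113.9 + (-0.7)²·86.9 + 2·9·(-0.7)·(-22)
= 9225.9 + 42.581 + 277.2 = 9545.681.

μ_B = -158.08, variance of B = 9545.681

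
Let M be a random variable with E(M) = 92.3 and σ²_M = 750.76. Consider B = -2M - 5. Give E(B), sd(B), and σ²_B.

E(B) = -189.6, sd(B) = 54.8, σ²_B = 3003.04

B = -2M - 5 is linear with a = -2, b = -5.
E(B) = a·E(M) + b = (-2)·92.3 + (-5) = -189.6.
sd(M) = √750.76 = 27.4.
sd(B) = |a|·sd(M) = |-2|·27.4 = 54.8.
σ²_B = a²·σ²_M = (-2)²·750.76 = 3003.04 (the additive constant -5 does not affect variance).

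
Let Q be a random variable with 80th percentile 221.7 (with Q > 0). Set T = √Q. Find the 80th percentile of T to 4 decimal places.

√Q is increasing, so P_{80}(T) = g(P_{80}(Q)) ≈ 14.8896.

80th percentile of T = 14.8896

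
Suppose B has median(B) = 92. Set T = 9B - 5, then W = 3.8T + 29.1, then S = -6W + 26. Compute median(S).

median(T) = 9·92 + (-5) = 823.
median(W) = 3.8·823 + 29.1 = 3156.5.
median(S) = (-6)·3156.5 + 26 = -18913.

median(S) = -18913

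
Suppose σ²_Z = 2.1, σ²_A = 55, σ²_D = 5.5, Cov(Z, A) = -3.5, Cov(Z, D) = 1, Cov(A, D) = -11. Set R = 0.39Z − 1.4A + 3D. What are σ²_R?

σ²_R = a²·σ²_Z + b²·σ²_A + c²·σ²_D + 2ab·Cov(Z, A) + 2ac·Cov(Z, D) + 2bc·Cov(A, D), with a = 0.39, b = -1.4, c = 3.
= 0.31941 + 107.8 + 49.5 + 3.822 + 2.34 + 92.4
= 256.18141.

σ²_R = 256.18141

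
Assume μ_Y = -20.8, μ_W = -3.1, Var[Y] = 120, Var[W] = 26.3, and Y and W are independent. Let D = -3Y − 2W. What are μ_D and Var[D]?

μ_D = 68.6, Var[D] = 1185.2

μ_D = (-3)·μ_Y + (-2)·μ_W = (-3)·(-20.8) + (-2)·(-3.1) = 68.6.
Var[D] = a²·Var[Y] + b²·Var[W] + 2ab·covariance of Y and W with a = -3, b = -2.
Independence gives covariance of Y and W = 0.
= (-3)²·120 + (-2)²·26.3 + 2·(-3)·(-2)·0
= 1080 + 105.2 + 0 = 1185.2.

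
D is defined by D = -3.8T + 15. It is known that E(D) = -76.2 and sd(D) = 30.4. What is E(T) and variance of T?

E(T) = 24, variance of T = 64

From D = -3.8T + 15: E(D) = a·E(T) + b, so E(T) = (E(D) − b)/a = (-76.2 − 15)/(-3.8) = 24.
variance of D = 30.4² = 924.16.
variance of D = a²·variance of T, so variance of T = 924.16/(-3.8)² = 64.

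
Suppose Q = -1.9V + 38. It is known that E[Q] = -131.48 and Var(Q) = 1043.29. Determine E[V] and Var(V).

From Q = -1.9V + 38: E[Q] = a·E[V] + b, so E[V] = (E[Q] − b)/a = (-131.48 − 38)/(-1.9) = 89.2.
Var(Q) = a²·Var(V), so Var(V) = 1043.29/(-1.9)² = 289.

E[V] = 89.2, Var(V) = 289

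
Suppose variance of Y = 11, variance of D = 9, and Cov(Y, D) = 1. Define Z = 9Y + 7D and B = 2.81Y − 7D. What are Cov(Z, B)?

Cov(Z, B) = -206.14

By bilinearity, Cov(Z, B) = ac·variance of Y + bd·variance of D + (ad+bc)·Cov(Y, D), with a=9, b=7, c=2.81, d=-7.
ac·variance of Y = 9·2.81·11 = 278.19
bd·variance of D = 7·(-7)·9 = -441
(ad+bc)·Cov(Y, D) = (-43.33)·1 = -43.33
Cov(Z, B) = 278.19 + (-441) + (-43.33) = -206.14.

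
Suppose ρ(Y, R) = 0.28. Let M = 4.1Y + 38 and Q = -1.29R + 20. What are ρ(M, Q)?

Linear rescalings preserve |correlation|; the slopes 4.1 and -1.29 have opposite signs, so the correlation flips sign: ρ(M, Q) = −ρ(Y, R) = -0.28.

ρ(M, Q) = -0.28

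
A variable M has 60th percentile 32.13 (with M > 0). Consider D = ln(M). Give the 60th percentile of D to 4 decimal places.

60th percentile of D = 3.4698

ln(M) is increasing, so P_{60}(D) = g(P_{60}(M)) ≈ 3.4698.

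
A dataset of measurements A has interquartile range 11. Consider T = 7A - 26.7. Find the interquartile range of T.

IQR(T) = 77

Under T = aA + b, IQR(T) = |a|·IQR(A) = |7|·11 = 77 (shifts cancel; spread scales by |a|).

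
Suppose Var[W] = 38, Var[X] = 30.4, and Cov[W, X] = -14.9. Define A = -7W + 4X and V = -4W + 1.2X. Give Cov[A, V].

Cov[A, V] = 1573.48

By bilinearity, Cov[A, V] = ac·Var[W] + bd·Var[X] + (ad+bc)·Cov[W, X], with a=-7, b=4, c=-4, d=1.2.
ac·Var[W] = (-7)·(-4)·38 = 1064
bd·Var[X] = 4·1.2·30.4 = 145.92
(ad+bc)·Cov[W, X] = (-24.4)·(-14.9) = 363.56
Cov[A, V] = 1064 + 145.92 + 363.56 = 1573.48.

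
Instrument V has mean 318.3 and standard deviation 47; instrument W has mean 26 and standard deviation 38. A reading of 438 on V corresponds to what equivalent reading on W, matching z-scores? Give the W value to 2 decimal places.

W = 122.78

z = (438 − 318.3)/47 ≈ 2.5468.
W = 26 + z·38 = 26 + (438 − 318.3)·38/47 ≈ 122.78.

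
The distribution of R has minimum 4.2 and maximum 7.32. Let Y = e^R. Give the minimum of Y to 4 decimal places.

min(Y) = 66.6863

e^R is increasing on this domain, so min(Y) comes from min(R) = 4.2: min(Y) = exp(4.2) ≈ 66.6863.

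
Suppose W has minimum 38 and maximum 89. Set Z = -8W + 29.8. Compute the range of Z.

Range(Z) = 408

Range of W = 89 − 38 = 51.
Range(Z) = |a|·Range(W) = |-8|·51 = 408.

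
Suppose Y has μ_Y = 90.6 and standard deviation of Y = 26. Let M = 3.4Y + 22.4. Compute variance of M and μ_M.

variance of M = 7814.56, μ_M = 330.44

M = 3.4Y + 22.4 is linear with a = 3.4, b = 22.4.
variance of Y = 26² = 676.
variance of M = a²·variance of Y = 3.4²·676 = 7814.56 (the additive constant 22.4 does not affect variance).
μ_M = a·μ_Y + b = 3.4·90.6 + 22.4 = 330.44.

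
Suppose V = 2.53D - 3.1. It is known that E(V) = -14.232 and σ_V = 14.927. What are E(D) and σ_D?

From V = 2.53D - 3.1: E(V) = a·E(D) + b, so E(D) = (E(V) − b)/a = (-14.232 − (-3.1))/2.53 = -4.4.
σ_V = |a|·σ_D, so σ_D = 14.927/|2.53| = 5.9.

E(D) = -4.4, σ_D = 5.9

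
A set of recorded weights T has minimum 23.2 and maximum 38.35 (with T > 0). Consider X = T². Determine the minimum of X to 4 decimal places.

min(X) = 538.24

T² is increasing on this domain, so min(X) comes from min(T) = 23.2: min(X) = square(23.2) = 538.24.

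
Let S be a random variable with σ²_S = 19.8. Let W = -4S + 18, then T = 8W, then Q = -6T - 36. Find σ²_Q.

σ²_Q = 729907.2

σ²_W = (-4)²·19.8 = 316.8.
σ²_T = 8²·316.8 = 20275.2.
σ²_Q = (-6)²·20275.2 = 729907.2.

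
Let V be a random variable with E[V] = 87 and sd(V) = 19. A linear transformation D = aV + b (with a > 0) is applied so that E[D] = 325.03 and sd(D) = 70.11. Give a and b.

a = 3.69, b = 4

sd(D) = a·sd(V) (a > 0), so a = 70.11/19 = 3.69.
E[D] = a·E[V] + b, so b = 325.03 − 3.69·87 = 4.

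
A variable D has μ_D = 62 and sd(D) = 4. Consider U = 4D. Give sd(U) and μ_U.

U = 4D is linear with a = 4, b = 0.
sd(U) = |a|·sd(D) = |4|·4 = 16.
μ_U = a·μ_D + b = 4·62 = 248.

sd(U) = 16, μ_U = 248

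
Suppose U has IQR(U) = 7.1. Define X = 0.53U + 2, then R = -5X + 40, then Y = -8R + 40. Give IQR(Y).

IQR(Y) = 150.52

IQR(X) = |0.53|·7.1 = 3.763.
IQR(R) = |-5|·3.763 = 18.815.
IQR(Y) = |-8|·18.815 = 150.52.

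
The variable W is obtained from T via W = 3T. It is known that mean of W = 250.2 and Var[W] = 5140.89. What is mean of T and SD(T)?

From W = 3T: mean of W = a·mean of T + b, so mean of T = (mean of W − b)/a = (250.2 − 0)/3 = 83.4.
SD(W) = √5140.89 = 71.7.
SD(W) = |a|·SD(T), so SD(T) = 71.7/|3| = 23.9.

mean of T = 83.4, SD(T) = 23.9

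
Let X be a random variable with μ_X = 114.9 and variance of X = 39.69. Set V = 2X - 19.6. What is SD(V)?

V = 2X - 19.6 is linear with a = 2, b = -19.6.
SD(X) = √39.69 = 6.3.
SD(V) = |a|·SD(X) = |2|·6.3 = 12.6.

SD(V) = 12.6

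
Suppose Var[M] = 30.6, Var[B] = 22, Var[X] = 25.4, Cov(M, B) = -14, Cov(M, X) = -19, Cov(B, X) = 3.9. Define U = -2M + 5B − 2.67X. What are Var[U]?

Var[U] = 826.42406

Var[U] = a²·Var[M] + b²·Var[B] + c²·Var[X] + 2ab·Cov(M, B) + 2ac·Cov(M, X) + 2bc·Cov(B, X), with a = -2, b = 5, c = -2.67.
= 122.4 + 550 + 181.07406 + 280 + (-202.92) + (-104.13)
= 826.42406.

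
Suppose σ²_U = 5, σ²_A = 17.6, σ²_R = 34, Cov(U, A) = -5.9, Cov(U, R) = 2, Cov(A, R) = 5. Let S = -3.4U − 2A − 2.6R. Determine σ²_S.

σ²_S = a²·σ²_U + b²·σ²_A + c²·σ²_R + 2ab·Cov(U, A) + 2ac·Cov(U, R) + 2bc·Cov(A, R), with a = -3.4, b = -2, c = -2.6.
= 57.8 + 70.4 + 229.84 + (-80.24) + 35.36 + 52
= 365.16.

σ²_S = 365.16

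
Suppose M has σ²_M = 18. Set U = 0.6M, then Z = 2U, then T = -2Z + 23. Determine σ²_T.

σ²_U = 0.6²·18 = 6.48.
σ²_Z = 2²·6.48 = 25.92.
σ²_T = (-2)²·25.92 = 103.68.

σ²_T = 103.68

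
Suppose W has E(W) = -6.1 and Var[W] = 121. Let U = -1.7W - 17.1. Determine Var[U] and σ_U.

Var[U] = 349.69, σ_U = 18.7

U = -1.7W - 17.1 is linear with a = -1.7, b = -17.1.
Var[U] = a²·Var[W] = (-1.7)²·121 = 349.69 (the additive constant -17.1 does not affect variance).
σ_W = √121 = 11.
σ_U = |a|·σ_W = |-1.7|·11 = 18.7.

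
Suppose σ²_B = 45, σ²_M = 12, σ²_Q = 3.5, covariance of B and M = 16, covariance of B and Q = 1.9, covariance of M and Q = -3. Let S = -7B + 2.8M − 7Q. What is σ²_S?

σ²_S = 2147.18

σ²_S = a²·σ²_B + b²·σ²_M + c²·σ²_Q + 2ab·covariance of B and M + 2ac·covariance of B and Q + 2bc·covariance of M and Q, with a = -7, b = 2.8, c = -7.
= 2205 + 94.08 + 171.5 + (-627.2) + 186.2 + 117.6
= 2147.18.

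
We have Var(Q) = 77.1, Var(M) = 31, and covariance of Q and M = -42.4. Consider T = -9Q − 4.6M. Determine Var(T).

Var(T) = 3390.34

Var(T) = a²·Var(Q) + b²·Var(M) + 2ab·covariance of Q and M with a = -9, b = -4.6.
= (-9)²·77.1 + (-4.6)²·31 + 2·(-9)·(-4.6)·(-42.4)
= 6245.1 + 655.96 + (-3510.72) = 3390.34.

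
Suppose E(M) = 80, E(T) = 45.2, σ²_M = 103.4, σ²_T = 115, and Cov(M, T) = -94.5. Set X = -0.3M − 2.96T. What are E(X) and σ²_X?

E(X) = (-0.3)·E(M) + (-2.96)·E(T) = (-0.3)·80 + (-2.96)·45.2 = -157.792.
σ²_X = a²·σ²_M + b²·σ²_T + 2ab·Cov(M, T) with a = -0.3, b = -2.96.
= (-0.3)²·103.4 + (-2.96)²·115 + 2·(-0.3)·(-2.96)·(-94.5)
= 9.306 + 1007.584 + (-167.832) = 849.058.

E(X) = -157.792, σ²_X = 849.058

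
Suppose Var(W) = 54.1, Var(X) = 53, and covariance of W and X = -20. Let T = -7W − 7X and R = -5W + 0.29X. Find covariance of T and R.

By bilinearity, covariance of T and R = ac·Var(W) + bd·Var(X) + (ad+bc)·covariance of W and X, with a=-7, b=-7, c=-5, d=0.29.
ac·Var(W) = (-7)·(-5)·54.1 = 1893.5
bd·Var(X) = (-7)·0.29·53 = -107.59
(ad+bc)·covariance of W and X = (32.97)·(-20) = -659.4
covariance of T and R = 1893.5 + (-107.59) + (-659.4) = 1126.51.

covariance of T and R = 1126.51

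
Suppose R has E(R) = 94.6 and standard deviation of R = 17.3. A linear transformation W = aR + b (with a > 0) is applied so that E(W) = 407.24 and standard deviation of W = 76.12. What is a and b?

standard deviation of W = a·standard deviation of R (a > 0), so a = 76.12/17.3 = 4.4.
E(W) = a·E(R) + b, so b = 407.24 − 4.4·94.6 = -9.

a = 4.4, b = -9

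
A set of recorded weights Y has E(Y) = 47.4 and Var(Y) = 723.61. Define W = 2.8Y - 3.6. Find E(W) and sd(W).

E(W) = 129.12, sd(W) = 75.32

W = 2.8Y - 3.6 is linear with a = 2.8, b = -3.6.
E(W) = a·E(Y) + b = 2.8·47.4 + (-3.6) = 129.12.
sd(Y) = √723.61 = 26.9.
sd(W) = |a|·sd(Y) = |2.8|·26.9 = 75.32.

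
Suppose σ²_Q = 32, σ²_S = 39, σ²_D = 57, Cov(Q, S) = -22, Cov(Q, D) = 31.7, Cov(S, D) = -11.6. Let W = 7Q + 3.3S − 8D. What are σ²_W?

σ²_W = 1686.39

σ²_W = a²·σ²_Q + b²·σ²_S + c²·σ²_D + 2ab·Cov(Q, S) + 2ac·Cov(Q, D) + 2bc·Cov(S, D), with a = 7, b = 3.3, c = -8.
= 1568 + 424.71 + 3648 + (-1016.4) + (-3550.4) + 612.48
= 1686.39.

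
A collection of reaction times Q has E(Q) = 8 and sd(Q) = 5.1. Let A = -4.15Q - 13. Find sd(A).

sd(A) = 21.165

A = -4.15Q - 13 is linear with a = -4.15, b = -13.
sd(A) = |a|·sd(Q) = |-4.15|·5.1 = 21.165.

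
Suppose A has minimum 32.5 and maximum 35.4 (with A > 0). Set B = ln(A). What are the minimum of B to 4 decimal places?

min(B) = 3.4812

ln(A) is increasing on this domain, so min(B) comes from min(A) = 32.5: min(B) = ln(32.5) ≈ 3.4812.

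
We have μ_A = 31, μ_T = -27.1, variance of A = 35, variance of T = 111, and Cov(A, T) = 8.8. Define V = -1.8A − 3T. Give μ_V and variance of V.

μ_V = 25.5, variance of V = 1207.44

μ_V = (-1.8)·μ_A + (-3)·μ_T = (-1.8)·31 + (-3)·(-27.1) = 25.5.
variance of V = a²·variance of A + b²·variance of T + 2ab·Cov(A, T) with a = -1.8, b = -3.
= (-1.8)²·35 + (-3)²·111 + 2·(-1.8)·(-3)·8.8
= 113.4 + 999 + 95.04 = 1207.44.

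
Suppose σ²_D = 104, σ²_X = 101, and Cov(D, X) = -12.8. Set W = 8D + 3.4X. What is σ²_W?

σ²_W = 7127.24

σ²_W = a²·σ²_D + b²·σ²_X + 2ab·Cov(D, X) with a = 8, b = 3.4.
= 8²·104 + 3.4²·101 + 2·8·3.4·(-12.8)
= 6656 + 1167.56 + (-696.32) = 7127.24.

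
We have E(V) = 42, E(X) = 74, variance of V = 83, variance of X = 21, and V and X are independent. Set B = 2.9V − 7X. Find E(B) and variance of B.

E(B) = 2.9·E(V) + (-7)·E(X) = 2.9·42 + (-7)·74 = -396.2.
variance of B = a²·variance of V + b²·variance of X + 2ab·Cov[V, X] with a = 2.9, b = -7.
Independence gives Cov[V, X] = 0.
= 2.9²·83 + (-7)²·21 + 2·2.9·(-7)·0
= 698.03 + 1029 + 0 = 1727.03.

E(B) = -396.2, variance of B = 1727.03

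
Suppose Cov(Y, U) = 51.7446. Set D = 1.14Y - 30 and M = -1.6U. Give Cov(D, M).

Cov(D, M) = -94.3821504

Cov(D, M) = a·c·Cov(Y, U) = 1.14·(-1.6)·51.7446 = -94.3821504. Additive constants drop out.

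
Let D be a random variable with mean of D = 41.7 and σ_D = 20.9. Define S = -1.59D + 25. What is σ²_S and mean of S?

σ²_S = 1104.299361, mean of S = -41.303

S = -1.59D + 25 is linear with a = -1.59, b = 25.
σ²_D = 20.9² = 436.81.
σ²_S = a²·σ²_D = (-1.59)²·436.81 = 1104.299361 (the additive constant 25 does not affect variance).
mean of S = a·mean of D + b = (-1.59)·41.7 + 25 = -41.303.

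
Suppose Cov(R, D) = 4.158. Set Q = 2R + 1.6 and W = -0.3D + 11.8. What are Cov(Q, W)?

Cov(Q, W) = a·c·Cov(R, D) = 2·(-0.3)·4.158 = -2.4948. Additive constants drop out.

Cov(Q, W) = -2.4948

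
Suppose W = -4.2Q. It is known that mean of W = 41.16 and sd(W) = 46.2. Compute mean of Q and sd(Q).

mean of Q = -9.8, sd(Q) = 11

From W = -4.2Q: mean of W = a·mean of Q + b, so mean of Q = (mean of W − b)/a = (41.16 − 0)/(-4.2) = -9.8.
sd(W) = |a|·sd(Q), so sd(Q) = 46.2/|-4.2| = 11.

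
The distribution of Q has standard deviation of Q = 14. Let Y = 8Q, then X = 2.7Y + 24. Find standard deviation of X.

standard deviation of Y = |8|·14 = 112.
standard deviation of X = |2.7|·112 = 302.4.

standard deviation of X = 302.4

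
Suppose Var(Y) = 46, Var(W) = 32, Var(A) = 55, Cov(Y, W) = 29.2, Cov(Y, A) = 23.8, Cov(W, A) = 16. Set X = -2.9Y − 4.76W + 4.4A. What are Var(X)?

Var(X) = 1705.2728

Var(X) = a²·Var(Y) + b²·Var(W) + c²·Var(A) + 2ab·Cov(Y, W) + 2ac·Cov(Y, A) + 2bc·Cov(W, A), with a = -2.9, b = -4.76, c = 4.4.
= 386.86 + 725.0432 + 1064.8 + 806.1536 + (-607.376) + (-670.208)
= 1705.2728.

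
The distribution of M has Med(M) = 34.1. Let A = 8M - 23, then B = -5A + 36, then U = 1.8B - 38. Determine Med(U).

Med(U) = -2221.4

Med(A) = 8·34.1 + (-23) = 249.8.
Med(B) = (-5)·249.8 + 36 = -1213.
Med(U) = 1.8·(-1213) + (-38) = -2221.4.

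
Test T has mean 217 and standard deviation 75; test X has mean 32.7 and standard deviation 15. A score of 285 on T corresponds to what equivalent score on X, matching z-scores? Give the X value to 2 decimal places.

X = 46.30

z = (285 − 217)/75 ≈ 0.9067.
X = 32.7 + z·15 = 32.7 + (285 − 217)·15/75 = 46.30.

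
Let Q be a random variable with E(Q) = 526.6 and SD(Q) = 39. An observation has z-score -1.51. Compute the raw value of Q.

Q = 467.71

Q = E(Q) + z·SD(Q) = 526.6 + (-1.51)·39 = 467.71.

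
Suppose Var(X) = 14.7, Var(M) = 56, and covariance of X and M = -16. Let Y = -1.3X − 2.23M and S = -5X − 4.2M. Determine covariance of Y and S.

By bilinearity, covariance of Y and S = ac·Var(X) + bd·Var(M) + (ad+bc)·covariance of X and M, with a=-1.3, b=-2.23, c=-5, d=-4.2.
ac·Var(X) = (-1.3)·(-5)·14.7 = 95.55
bd·Var(M) = (-2.23)·(-4.2)·56 = 524.496
(ad+bc)·covariance of X and M = (16.61)·(-16) = -265.76
covariance of Y and S = 95.55 + 524.496 + (-265.76) = 354.286.

covariance of Y and S = 354.286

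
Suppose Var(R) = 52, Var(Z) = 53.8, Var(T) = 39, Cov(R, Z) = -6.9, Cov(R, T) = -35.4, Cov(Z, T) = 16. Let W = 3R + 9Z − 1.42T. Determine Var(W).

Var(W) = a²·Var(R) + b²·Var(Z) + c²·Var(T) + 2ab·Cov(R, Z) + 2ac·Cov(R, T) + 2bc·Cov(Z, T), with a = 3, b = 9, c = -1.42.
= 468 + 4357.8 + 78.6396 + (-372.6) + 301.608 + (-408.96)
= 4424.4876.

Var(W) = 4424.4876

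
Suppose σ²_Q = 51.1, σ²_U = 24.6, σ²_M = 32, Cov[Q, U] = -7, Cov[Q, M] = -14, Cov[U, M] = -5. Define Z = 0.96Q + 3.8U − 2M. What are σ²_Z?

σ²_Z = a²·σ²_Q + b²·σ²_U + c²·σ²_M + 2ab·Cov[Q, U] + 2ac·Cov[Q, M] + 2bc·Cov[U, M], with a = 0.96, b = 3.8, c = -2.
= 47.09376 + 355.224 + 128 + (-51.072) + 53.76 + 76
= 609.00576.

σ²_Z = 609.00576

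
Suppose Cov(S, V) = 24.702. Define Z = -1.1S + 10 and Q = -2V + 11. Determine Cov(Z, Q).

Cov(Z, Q) = a·c·Cov(S, V) = (-1.1)·(-2)·24.702 = 54.3444. Additive constants drop out.

Cov(Z, Q) = 54.3444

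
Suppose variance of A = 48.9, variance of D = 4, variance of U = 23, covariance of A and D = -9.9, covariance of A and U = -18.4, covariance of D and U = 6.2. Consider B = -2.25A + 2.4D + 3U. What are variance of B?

variance of B = 922.19625

variance of B = a²·variance of A + b²·variance of D + c²·variance of U + 2ab·covariance of A and D + 2ac·covariance of A and U + 2bc·covariance of D and U, with a = -2.25, b = 2.4, c = 3.
= 247.55625 + 23.04 + 207 + 106.92 + 248.4 + 89.28
= 922.19625.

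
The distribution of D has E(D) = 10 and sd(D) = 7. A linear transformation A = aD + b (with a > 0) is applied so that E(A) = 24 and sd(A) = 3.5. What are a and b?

a = 0.5, b = 19

sd(A) = a·sd(D) (a > 0), so a = 3.5/7 = 0.5.
E(A) = a·E(D) + b, so b = 24 − 0.5·10 = 19.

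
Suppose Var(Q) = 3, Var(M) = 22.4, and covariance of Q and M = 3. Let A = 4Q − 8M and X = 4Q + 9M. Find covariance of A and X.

covariance of A and X = -1552.8

By bilinearity, covariance of A and X = ac·Var(Q) + bd·Var(M) + (ad+bc)·covariance of Q and M, with a=4, b=-8, c=4, d=9.
ac·Var(Q) = 4·4·3 = 48
bd·Var(M) = (-8)·9·22.4 = -1612.8
(ad+bc)·covariance of Q and M = (4)·3 = 12
covariance of A and X = 48 + (-1612.8) + 12 = -1552.8.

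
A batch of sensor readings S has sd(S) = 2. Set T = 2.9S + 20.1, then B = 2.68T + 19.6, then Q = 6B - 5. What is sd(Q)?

sd(T) = |2.9|·2 = 5.8.
sd(B) = |2.68|·5.8 = 15.544.
sd(Q) = |6|·15.544 = 93.264.

sd(Q) = 93.264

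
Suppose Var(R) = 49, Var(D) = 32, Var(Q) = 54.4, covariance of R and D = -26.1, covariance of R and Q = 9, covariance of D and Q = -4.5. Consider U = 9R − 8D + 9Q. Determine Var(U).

Var(U) = 16287.8

Var(U) = a²·Var(R) + b²·Var(D) + c²·Var(Q) + 2ab·covariance of R and D + 2ac·covariance of R and Q + 2bc·covariance of D and Q, with a = 9, b = -8, c = 9.
= 3969 + 2048 + 4406.4 + 3758.4 + 1458 + 648
= 16287.8.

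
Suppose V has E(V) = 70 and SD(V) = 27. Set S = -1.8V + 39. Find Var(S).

Var(S) = 2361.96

S = -1.8V + 39 is linear with a = -1.8, b = 39.
Var(V) = 27² = 729.
Var(S) = a²·Var(V) = (-1.8)²·729 = 2361.96 (the additive constant 39 does not affect variance).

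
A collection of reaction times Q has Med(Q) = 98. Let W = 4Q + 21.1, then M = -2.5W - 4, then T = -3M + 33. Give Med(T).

Med(W) = 4·98 + 21.1 = 413.1.
Med(M) = (-2.5)·413.1 + (-4) = -1036.75.
Med(T) = (-3)·(-1036.75) + 33 = 3143.25.

Med(T) = 3143.25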